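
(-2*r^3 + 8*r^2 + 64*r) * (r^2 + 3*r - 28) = -2*r^5 + 2*r^4 + 144*r^3 - 32*r^2 - 1792*r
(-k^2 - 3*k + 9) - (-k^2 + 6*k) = 9 - 9*k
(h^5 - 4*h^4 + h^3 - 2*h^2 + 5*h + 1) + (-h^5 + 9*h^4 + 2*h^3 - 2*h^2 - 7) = 5*h^4 + 3*h^3 - 4*h^2 + 5*h - 6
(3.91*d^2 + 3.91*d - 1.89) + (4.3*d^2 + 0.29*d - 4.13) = 8.21*d^2 + 4.2*d - 6.02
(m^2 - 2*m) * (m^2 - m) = m^4 - 3*m^3 + 2*m^2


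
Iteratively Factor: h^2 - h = (h)*(h - 1)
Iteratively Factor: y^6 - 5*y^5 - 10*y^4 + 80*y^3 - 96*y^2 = (y - 4)*(y^5 - y^4 - 14*y^3 + 24*y^2) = (y - 4)*(y - 2)*(y^4 + y^3 - 12*y^2) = (y - 4)*(y - 2)*(y + 4)*(y^3 - 3*y^2) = y*(y - 4)*(y - 2)*(y + 4)*(y^2 - 3*y) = y^2*(y - 4)*(y - 2)*(y + 4)*(y - 3)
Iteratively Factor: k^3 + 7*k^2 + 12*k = (k)*(k^2 + 7*k + 12) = k*(k + 3)*(k + 4)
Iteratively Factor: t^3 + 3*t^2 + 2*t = (t + 2)*(t^2 + t) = (t + 1)*(t + 2)*(t)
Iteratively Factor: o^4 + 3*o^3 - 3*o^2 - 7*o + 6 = (o - 1)*(o^3 + 4*o^2 + o - 6) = (o - 1)*(o + 2)*(o^2 + 2*o - 3) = (o - 1)^2*(o + 2)*(o + 3)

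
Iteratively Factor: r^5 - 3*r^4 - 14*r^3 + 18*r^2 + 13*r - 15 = (r + 3)*(r^4 - 6*r^3 + 4*r^2 + 6*r - 5) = (r - 1)*(r + 3)*(r^3 - 5*r^2 - r + 5) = (r - 5)*(r - 1)*(r + 3)*(r^2 - 1) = (r - 5)*(r - 1)*(r + 1)*(r + 3)*(r - 1)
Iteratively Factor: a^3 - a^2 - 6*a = (a - 3)*(a^2 + 2*a) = (a - 3)*(a + 2)*(a)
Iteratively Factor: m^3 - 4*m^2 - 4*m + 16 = (m - 2)*(m^2 - 2*m - 8) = (m - 2)*(m + 2)*(m - 4)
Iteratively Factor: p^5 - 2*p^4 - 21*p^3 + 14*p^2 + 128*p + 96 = (p + 2)*(p^4 - 4*p^3 - 13*p^2 + 40*p + 48) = (p - 4)*(p + 2)*(p^3 - 13*p - 12) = (p - 4)^2*(p + 2)*(p^2 + 4*p + 3) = (p - 4)^2*(p + 2)*(p + 3)*(p + 1)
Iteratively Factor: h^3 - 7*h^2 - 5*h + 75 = (h + 3)*(h^2 - 10*h + 25) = (h - 5)*(h + 3)*(h - 5)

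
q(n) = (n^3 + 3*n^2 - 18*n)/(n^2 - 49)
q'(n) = -2*n*(n^3 + 3*n^2 - 18*n)/(n^2 - 49)^2 + (3*n^2 + 6*n - 18)/(n^2 - 49)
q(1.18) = 0.32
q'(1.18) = 0.16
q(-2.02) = -0.90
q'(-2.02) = 0.48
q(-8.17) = -11.16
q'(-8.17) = -2.77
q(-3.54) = -1.56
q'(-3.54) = 0.35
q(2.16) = 0.33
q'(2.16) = -0.17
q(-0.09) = -0.03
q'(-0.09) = 0.38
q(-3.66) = -1.60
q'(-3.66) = 0.32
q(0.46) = 0.15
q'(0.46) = 0.30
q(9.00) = 25.31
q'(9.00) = -5.52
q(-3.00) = -1.35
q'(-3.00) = 0.43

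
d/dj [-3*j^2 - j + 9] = -6*j - 1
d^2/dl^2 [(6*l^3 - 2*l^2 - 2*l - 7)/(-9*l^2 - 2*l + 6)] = 2*(-222*l^3 + 2241*l^2 + 54*l + 502)/(729*l^6 + 486*l^5 - 1350*l^4 - 640*l^3 + 900*l^2 + 216*l - 216)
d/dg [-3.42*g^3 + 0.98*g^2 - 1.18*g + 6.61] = -10.26*g^2 + 1.96*g - 1.18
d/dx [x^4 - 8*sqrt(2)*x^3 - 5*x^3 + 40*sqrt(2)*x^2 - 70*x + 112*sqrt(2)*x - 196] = 4*x^3 - 24*sqrt(2)*x^2 - 15*x^2 + 80*sqrt(2)*x - 70 + 112*sqrt(2)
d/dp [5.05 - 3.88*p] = -3.88000000000000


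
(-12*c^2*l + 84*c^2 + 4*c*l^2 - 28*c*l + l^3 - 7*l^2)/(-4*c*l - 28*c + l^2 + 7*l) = (12*c^2*l - 84*c^2 - 4*c*l^2 + 28*c*l - l^3 + 7*l^2)/(4*c*l + 28*c - l^2 - 7*l)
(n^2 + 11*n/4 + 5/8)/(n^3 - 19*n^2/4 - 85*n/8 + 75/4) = (4*n + 1)/(4*n^2 - 29*n + 30)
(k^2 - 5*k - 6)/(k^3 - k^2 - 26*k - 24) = 1/(k + 4)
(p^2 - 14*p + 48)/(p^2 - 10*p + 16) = (p - 6)/(p - 2)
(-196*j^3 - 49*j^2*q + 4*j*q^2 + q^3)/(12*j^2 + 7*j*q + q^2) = (-49*j^2 + q^2)/(3*j + q)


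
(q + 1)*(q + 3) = q^2 + 4*q + 3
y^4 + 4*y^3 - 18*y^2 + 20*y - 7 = (y - 1)^3*(y + 7)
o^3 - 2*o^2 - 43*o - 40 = (o - 8)*(o + 1)*(o + 5)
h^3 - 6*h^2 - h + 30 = (h - 5)*(h - 3)*(h + 2)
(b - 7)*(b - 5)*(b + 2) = b^3 - 10*b^2 + 11*b + 70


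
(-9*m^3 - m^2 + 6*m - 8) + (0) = -9*m^3 - m^2 + 6*m - 8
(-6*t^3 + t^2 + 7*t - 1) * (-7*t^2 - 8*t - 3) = 42*t^5 + 41*t^4 - 39*t^3 - 52*t^2 - 13*t + 3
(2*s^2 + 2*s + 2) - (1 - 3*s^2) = 5*s^2 + 2*s + 1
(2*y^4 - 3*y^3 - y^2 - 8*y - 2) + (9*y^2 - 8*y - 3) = 2*y^4 - 3*y^3 + 8*y^2 - 16*y - 5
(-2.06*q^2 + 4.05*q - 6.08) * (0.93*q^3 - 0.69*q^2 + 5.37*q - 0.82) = -1.9158*q^5 + 5.1879*q^4 - 19.5111*q^3 + 27.6329*q^2 - 35.9706*q + 4.9856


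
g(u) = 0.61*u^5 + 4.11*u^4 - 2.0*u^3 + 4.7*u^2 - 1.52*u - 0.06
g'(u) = 3.05*u^4 + 16.44*u^3 - 6.0*u^2 + 9.4*u - 1.52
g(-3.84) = 572.66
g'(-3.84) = -393.80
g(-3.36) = 396.58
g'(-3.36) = -335.72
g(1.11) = 8.58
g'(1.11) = 28.64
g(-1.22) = 19.88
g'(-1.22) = -45.01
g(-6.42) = 1061.86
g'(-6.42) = 521.97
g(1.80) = 55.44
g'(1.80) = 123.86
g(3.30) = 700.37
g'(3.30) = 916.67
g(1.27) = 14.20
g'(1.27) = 42.35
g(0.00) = -0.06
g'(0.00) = -1.52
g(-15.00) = -247319.76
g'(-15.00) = 97428.73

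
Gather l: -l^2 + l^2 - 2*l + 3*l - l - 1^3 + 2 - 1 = 0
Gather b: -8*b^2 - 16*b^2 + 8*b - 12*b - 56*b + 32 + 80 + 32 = -24*b^2 - 60*b + 144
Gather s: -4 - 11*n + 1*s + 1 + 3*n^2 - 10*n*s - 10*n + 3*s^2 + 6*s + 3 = 3*n^2 - 21*n + 3*s^2 + s*(7 - 10*n)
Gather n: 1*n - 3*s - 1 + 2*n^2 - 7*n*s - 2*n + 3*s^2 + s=2*n^2 + n*(-7*s - 1) + 3*s^2 - 2*s - 1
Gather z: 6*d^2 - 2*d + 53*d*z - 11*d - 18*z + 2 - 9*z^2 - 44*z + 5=6*d^2 - 13*d - 9*z^2 + z*(53*d - 62) + 7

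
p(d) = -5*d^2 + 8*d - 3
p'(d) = 8 - 10*d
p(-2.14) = -43.02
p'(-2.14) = 29.40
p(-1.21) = -20.00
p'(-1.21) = 20.10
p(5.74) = -121.82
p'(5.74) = -49.40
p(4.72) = -76.63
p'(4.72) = -39.20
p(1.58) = -2.84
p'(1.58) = -7.80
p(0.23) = -1.42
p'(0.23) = 5.70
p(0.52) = -0.19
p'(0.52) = 2.80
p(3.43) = -34.38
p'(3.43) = -26.30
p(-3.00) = -72.00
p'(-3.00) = 38.00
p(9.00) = -336.00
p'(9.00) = -82.00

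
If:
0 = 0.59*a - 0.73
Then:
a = 1.24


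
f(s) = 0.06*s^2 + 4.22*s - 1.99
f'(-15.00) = 2.42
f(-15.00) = -51.79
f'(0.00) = 4.22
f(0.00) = -1.99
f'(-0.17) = 4.20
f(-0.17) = -2.71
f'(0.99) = 4.34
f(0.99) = 2.25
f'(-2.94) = 3.87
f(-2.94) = -13.88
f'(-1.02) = 4.10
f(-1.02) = -6.23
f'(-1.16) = 4.08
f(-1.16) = -6.80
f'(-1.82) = 4.00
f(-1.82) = -9.47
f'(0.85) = 4.32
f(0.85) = 1.64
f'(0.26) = 4.25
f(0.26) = -0.89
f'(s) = 0.12*s + 4.22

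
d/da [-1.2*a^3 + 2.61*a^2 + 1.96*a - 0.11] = -3.6*a^2 + 5.22*a + 1.96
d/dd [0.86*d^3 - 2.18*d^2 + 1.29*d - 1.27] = 2.58*d^2 - 4.36*d + 1.29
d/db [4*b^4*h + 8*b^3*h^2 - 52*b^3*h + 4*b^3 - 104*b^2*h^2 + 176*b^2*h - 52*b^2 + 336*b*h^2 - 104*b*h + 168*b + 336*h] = 16*b^3*h + 24*b^2*h^2 - 156*b^2*h + 12*b^2 - 208*b*h^2 + 352*b*h - 104*b + 336*h^2 - 104*h + 168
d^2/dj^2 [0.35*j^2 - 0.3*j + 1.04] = 0.700000000000000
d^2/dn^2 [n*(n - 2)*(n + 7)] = 6*n + 10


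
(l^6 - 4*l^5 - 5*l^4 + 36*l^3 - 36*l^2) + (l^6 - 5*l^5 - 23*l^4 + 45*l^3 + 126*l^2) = 2*l^6 - 9*l^5 - 28*l^4 + 81*l^3 + 90*l^2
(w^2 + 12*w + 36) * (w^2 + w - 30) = w^4 + 13*w^3 + 18*w^2 - 324*w - 1080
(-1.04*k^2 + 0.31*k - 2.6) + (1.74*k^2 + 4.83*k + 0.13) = 0.7*k^2 + 5.14*k - 2.47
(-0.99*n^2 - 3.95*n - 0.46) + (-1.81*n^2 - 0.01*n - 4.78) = -2.8*n^2 - 3.96*n - 5.24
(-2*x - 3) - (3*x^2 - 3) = -3*x^2 - 2*x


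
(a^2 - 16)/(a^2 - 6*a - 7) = (16 - a^2)/(-a^2 + 6*a + 7)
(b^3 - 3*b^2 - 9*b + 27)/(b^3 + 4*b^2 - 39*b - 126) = (b^2 - 6*b + 9)/(b^2 + b - 42)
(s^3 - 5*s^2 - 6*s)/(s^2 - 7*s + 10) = s*(s^2 - 5*s - 6)/(s^2 - 7*s + 10)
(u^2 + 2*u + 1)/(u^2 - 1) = (u + 1)/(u - 1)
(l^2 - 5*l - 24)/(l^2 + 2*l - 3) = (l - 8)/(l - 1)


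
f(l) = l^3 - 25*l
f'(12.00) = 407.00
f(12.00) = 1428.00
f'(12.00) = 407.00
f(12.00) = 1428.00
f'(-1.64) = -16.93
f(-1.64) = 36.59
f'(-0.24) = -24.83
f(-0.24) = 5.99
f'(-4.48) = 35.21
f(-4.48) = 22.08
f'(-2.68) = -3.45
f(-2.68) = 47.75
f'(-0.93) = -22.41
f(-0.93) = 22.45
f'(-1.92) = -13.94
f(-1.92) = 40.92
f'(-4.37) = 32.29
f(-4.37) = 25.80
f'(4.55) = 37.11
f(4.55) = -19.55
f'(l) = 3*l^2 - 25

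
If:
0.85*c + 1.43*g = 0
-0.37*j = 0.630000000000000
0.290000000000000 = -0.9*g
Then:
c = 0.54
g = -0.32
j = -1.70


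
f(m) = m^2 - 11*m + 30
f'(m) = 2*m - 11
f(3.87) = 2.41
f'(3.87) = -3.26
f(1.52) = 15.59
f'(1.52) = -7.96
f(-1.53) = 49.17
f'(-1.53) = -14.06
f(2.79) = 7.09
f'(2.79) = -5.42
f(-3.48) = 80.39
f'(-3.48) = -17.96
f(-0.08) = 30.89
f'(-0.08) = -11.16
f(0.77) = 22.12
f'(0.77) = -9.46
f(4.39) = 0.98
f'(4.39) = -2.22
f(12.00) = 42.00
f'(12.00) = 13.00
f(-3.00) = 72.00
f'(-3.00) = -17.00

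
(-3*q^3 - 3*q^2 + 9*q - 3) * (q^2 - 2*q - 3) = -3*q^5 + 3*q^4 + 24*q^3 - 12*q^2 - 21*q + 9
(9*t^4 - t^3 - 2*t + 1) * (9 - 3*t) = -27*t^5 + 84*t^4 - 9*t^3 + 6*t^2 - 21*t + 9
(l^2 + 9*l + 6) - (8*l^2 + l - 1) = -7*l^2 + 8*l + 7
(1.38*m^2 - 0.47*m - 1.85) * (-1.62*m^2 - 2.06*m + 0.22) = -2.2356*m^4 - 2.0814*m^3 + 4.2688*m^2 + 3.7076*m - 0.407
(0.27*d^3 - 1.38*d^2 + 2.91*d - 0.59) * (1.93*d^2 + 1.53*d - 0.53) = 0.5211*d^5 - 2.2503*d^4 + 3.3618*d^3 + 4.045*d^2 - 2.445*d + 0.3127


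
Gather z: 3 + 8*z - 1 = 8*z + 2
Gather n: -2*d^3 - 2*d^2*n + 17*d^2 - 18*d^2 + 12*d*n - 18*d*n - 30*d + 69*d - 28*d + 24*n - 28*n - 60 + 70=-2*d^3 - d^2 + 11*d + n*(-2*d^2 - 6*d - 4) + 10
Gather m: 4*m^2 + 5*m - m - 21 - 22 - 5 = 4*m^2 + 4*m - 48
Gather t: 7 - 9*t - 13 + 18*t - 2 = 9*t - 8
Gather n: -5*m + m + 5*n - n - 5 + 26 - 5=-4*m + 4*n + 16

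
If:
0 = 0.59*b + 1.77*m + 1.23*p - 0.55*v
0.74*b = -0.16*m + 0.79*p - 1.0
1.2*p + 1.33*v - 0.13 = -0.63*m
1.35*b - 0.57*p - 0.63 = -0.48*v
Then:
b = 1.81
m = -2.58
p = 2.44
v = -0.89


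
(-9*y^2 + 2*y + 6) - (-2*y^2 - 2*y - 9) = -7*y^2 + 4*y + 15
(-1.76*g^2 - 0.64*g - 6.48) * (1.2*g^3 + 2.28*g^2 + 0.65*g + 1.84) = -2.112*g^5 - 4.7808*g^4 - 10.3792*g^3 - 18.4288*g^2 - 5.3896*g - 11.9232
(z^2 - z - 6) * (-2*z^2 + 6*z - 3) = -2*z^4 + 8*z^3 + 3*z^2 - 33*z + 18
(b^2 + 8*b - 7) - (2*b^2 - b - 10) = -b^2 + 9*b + 3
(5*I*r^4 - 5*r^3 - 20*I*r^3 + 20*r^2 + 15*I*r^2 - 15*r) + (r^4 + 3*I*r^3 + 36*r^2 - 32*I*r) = r^4 + 5*I*r^4 - 5*r^3 - 17*I*r^3 + 56*r^2 + 15*I*r^2 - 15*r - 32*I*r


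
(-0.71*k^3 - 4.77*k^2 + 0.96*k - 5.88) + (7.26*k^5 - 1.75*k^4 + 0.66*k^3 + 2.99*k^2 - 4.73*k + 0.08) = 7.26*k^5 - 1.75*k^4 - 0.0499999999999999*k^3 - 1.78*k^2 - 3.77*k - 5.8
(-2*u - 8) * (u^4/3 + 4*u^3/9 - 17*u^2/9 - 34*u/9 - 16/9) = -2*u^5/3 - 32*u^4/9 + 2*u^3/9 + 68*u^2/3 + 304*u/9 + 128/9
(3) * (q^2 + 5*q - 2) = 3*q^2 + 15*q - 6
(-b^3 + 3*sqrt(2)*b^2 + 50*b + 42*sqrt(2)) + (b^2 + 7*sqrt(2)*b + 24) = -b^3 + b^2 + 3*sqrt(2)*b^2 + 7*sqrt(2)*b + 50*b + 24 + 42*sqrt(2)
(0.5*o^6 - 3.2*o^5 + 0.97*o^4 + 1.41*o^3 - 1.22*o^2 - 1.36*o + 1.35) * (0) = 0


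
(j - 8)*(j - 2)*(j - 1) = j^3 - 11*j^2 + 26*j - 16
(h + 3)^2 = h^2 + 6*h + 9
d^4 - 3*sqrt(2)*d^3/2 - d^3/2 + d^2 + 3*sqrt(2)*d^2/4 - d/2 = d*(d - 1/2)*(d - sqrt(2))*(d - sqrt(2)/2)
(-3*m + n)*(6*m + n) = -18*m^2 + 3*m*n + n^2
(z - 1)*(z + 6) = z^2 + 5*z - 6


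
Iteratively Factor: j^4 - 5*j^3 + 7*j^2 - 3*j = (j)*(j^3 - 5*j^2 + 7*j - 3) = j*(j - 3)*(j^2 - 2*j + 1) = j*(j - 3)*(j - 1)*(j - 1)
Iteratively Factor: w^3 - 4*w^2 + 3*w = (w - 3)*(w^2 - w) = (w - 3)*(w - 1)*(w)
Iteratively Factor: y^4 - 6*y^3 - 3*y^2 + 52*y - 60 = (y - 2)*(y^3 - 4*y^2 - 11*y + 30) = (y - 5)*(y - 2)*(y^2 + y - 6) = (y - 5)*(y - 2)^2*(y + 3)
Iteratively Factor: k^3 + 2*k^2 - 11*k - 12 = (k - 3)*(k^2 + 5*k + 4) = (k - 3)*(k + 1)*(k + 4)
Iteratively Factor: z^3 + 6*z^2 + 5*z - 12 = (z - 1)*(z^2 + 7*z + 12) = (z - 1)*(z + 3)*(z + 4)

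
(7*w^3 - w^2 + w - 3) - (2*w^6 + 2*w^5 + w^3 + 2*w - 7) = -2*w^6 - 2*w^5 + 6*w^3 - w^2 - w + 4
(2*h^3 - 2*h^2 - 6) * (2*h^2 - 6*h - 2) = 4*h^5 - 16*h^4 + 8*h^3 - 8*h^2 + 36*h + 12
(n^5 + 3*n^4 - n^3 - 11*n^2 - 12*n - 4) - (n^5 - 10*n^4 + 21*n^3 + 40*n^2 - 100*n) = 13*n^4 - 22*n^3 - 51*n^2 + 88*n - 4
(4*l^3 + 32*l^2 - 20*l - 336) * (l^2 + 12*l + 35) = 4*l^5 + 80*l^4 + 504*l^3 + 544*l^2 - 4732*l - 11760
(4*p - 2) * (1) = 4*p - 2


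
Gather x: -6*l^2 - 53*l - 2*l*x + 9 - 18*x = -6*l^2 - 53*l + x*(-2*l - 18) + 9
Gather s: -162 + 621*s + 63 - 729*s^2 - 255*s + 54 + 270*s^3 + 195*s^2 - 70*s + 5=270*s^3 - 534*s^2 + 296*s - 40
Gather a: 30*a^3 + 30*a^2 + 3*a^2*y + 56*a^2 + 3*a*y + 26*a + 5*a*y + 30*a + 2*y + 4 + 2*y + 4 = 30*a^3 + a^2*(3*y + 86) + a*(8*y + 56) + 4*y + 8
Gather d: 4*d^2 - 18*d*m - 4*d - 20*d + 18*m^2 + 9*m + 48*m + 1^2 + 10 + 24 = 4*d^2 + d*(-18*m - 24) + 18*m^2 + 57*m + 35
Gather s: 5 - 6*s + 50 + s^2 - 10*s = s^2 - 16*s + 55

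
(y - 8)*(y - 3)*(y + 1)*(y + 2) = y^4 - 8*y^3 - 7*y^2 + 50*y + 48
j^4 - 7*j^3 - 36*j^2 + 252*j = j*(j - 7)*(j - 6)*(j + 6)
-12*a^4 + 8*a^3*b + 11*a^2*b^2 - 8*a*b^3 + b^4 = (-6*a + b)*(-2*a + b)*(-a + b)*(a + b)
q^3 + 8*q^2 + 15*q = q*(q + 3)*(q + 5)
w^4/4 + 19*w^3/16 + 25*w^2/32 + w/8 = w*(w/4 + 1)*(w + 1/4)*(w + 1/2)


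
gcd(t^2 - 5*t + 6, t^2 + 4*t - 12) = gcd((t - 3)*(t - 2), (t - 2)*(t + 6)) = t - 2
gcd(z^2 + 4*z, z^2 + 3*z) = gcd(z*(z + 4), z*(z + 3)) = z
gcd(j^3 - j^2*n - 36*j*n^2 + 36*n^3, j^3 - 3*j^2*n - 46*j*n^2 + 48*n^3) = j^2 + 5*j*n - 6*n^2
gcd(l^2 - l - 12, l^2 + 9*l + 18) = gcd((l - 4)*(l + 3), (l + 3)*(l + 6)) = l + 3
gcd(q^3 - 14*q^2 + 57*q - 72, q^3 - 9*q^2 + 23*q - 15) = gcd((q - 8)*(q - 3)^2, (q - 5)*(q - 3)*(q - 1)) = q - 3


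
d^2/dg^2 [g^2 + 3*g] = 2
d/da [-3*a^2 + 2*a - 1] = 2 - 6*a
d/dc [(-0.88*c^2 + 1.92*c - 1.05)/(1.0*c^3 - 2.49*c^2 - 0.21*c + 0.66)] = (0.88*c^4 - 3.84*c^3 + 8.1156*c^2 - 6.3906*c + 1.0467)/(1.0*c^6 - 4.98*c^5 + 5.7801*c^4 + 2.3658*c^3 - 3.2427*c^2 - 0.2772*c + 0.4356)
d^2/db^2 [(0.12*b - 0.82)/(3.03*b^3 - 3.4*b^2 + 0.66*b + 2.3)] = (6.610248*b^5 - 97.757496*b^4 + 137.456688*b^3 - 76.749576*b^2 + 50.95836*b - 13.903504)/(27.818127*b^9 - 93.64518*b^8 + 123.258582*b^7 - 16.75171*b^6 - 115.319196*b^5 + 102.91812*b^4 + 17.406396*b^3 - 50.95236*b^2 + 10.4742*b + 12.167)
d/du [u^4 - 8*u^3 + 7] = 4*u^2*(u - 6)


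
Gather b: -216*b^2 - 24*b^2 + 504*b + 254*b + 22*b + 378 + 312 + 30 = -240*b^2 + 780*b + 720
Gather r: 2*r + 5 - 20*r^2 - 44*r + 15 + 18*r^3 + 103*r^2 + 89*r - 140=18*r^3 + 83*r^2 + 47*r - 120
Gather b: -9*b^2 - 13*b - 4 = -9*b^2 - 13*b - 4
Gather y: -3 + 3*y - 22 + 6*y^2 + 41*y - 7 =6*y^2 + 44*y - 32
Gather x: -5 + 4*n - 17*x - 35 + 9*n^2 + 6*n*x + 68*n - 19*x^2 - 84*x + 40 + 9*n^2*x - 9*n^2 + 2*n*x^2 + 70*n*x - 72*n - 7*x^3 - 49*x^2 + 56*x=-7*x^3 + x^2*(2*n - 68) + x*(9*n^2 + 76*n - 45)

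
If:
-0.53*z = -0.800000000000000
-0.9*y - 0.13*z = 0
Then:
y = -0.22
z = 1.51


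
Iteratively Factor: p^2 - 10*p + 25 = (p - 5)*(p - 5)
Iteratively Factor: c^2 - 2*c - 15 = (c - 5)*(c + 3)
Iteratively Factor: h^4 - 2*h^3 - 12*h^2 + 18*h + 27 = (h + 3)*(h^3 - 5*h^2 + 3*h + 9) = (h - 3)*(h + 3)*(h^2 - 2*h - 3) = (h - 3)*(h + 1)*(h + 3)*(h - 3)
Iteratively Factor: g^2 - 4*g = (g)*(g - 4)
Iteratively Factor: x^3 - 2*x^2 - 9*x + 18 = (x + 3)*(x^2 - 5*x + 6) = (x - 3)*(x + 3)*(x - 2)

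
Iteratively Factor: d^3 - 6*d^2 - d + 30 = (d - 5)*(d^2 - d - 6) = (d - 5)*(d + 2)*(d - 3)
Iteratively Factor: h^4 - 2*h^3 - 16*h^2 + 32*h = (h + 4)*(h^3 - 6*h^2 + 8*h) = (h - 4)*(h + 4)*(h^2 - 2*h) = (h - 4)*(h - 2)*(h + 4)*(h)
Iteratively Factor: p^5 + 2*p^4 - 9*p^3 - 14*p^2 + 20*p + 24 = (p + 2)*(p^4 - 9*p^2 + 4*p + 12) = (p + 1)*(p + 2)*(p^3 - p^2 - 8*p + 12) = (p - 2)*(p + 1)*(p + 2)*(p^2 + p - 6) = (p - 2)^2*(p + 1)*(p + 2)*(p + 3)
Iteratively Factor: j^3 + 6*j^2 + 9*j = (j + 3)*(j^2 + 3*j) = (j + 3)^2*(j)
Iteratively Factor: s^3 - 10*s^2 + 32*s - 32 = (s - 2)*(s^2 - 8*s + 16) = (s - 4)*(s - 2)*(s - 4)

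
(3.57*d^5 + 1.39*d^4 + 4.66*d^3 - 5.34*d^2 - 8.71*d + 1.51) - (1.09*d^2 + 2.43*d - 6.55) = 3.57*d^5 + 1.39*d^4 + 4.66*d^3 - 6.43*d^2 - 11.14*d + 8.06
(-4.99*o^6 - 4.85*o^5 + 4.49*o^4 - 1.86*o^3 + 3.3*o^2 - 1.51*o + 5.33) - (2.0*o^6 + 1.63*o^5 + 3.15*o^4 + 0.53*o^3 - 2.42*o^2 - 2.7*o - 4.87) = -6.99*o^6 - 6.48*o^5 + 1.34*o^4 - 2.39*o^3 + 5.72*o^2 + 1.19*o + 10.2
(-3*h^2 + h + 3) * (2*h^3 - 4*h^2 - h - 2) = -6*h^5 + 14*h^4 + 5*h^3 - 7*h^2 - 5*h - 6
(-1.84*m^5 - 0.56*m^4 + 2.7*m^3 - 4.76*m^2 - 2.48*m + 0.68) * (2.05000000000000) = -3.772*m^5 - 1.148*m^4 + 5.535*m^3 - 9.758*m^2 - 5.084*m + 1.394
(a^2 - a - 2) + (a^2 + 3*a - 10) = 2*a^2 + 2*a - 12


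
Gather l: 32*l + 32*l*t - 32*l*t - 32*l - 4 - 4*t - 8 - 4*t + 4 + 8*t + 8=0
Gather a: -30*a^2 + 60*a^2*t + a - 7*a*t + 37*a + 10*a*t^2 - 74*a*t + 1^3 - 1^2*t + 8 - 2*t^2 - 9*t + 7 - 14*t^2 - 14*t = a^2*(60*t - 30) + a*(10*t^2 - 81*t + 38) - 16*t^2 - 24*t + 16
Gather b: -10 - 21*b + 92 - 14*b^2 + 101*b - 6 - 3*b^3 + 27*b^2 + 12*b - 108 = -3*b^3 + 13*b^2 + 92*b - 32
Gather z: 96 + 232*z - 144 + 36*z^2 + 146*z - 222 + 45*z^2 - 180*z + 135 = 81*z^2 + 198*z - 135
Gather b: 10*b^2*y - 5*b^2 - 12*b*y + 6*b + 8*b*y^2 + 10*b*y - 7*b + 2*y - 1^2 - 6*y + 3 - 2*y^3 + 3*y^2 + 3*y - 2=b^2*(10*y - 5) + b*(8*y^2 - 2*y - 1) - 2*y^3 + 3*y^2 - y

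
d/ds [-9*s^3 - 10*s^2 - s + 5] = -27*s^2 - 20*s - 1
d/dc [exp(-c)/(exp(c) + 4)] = 2*(-exp(c) - 2)*exp(-c)/(exp(2*c) + 8*exp(c) + 16)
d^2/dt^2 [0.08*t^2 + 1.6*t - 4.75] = 0.160000000000000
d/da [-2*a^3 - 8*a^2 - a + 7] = -6*a^2 - 16*a - 1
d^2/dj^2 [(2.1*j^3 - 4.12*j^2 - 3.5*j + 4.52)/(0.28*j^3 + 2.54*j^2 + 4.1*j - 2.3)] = (-3.633056*j^6 - 16.1112*j^5 + 33.924576*j^4 + 158.112624*j^3 - 84.1790879999999*j^2 + 243.86496*j + 95.17448)/(0.021952*j^9 + 0.597408*j^8 + 6.383664*j^7 + 33.341624*j^6 + 83.66052*j^5 + 67.73376*j^4 - 70.3486*j^3 - 75.6792*j^2 + 65.067*j - 12.167)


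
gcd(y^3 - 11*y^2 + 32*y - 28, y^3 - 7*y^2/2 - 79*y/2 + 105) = y - 7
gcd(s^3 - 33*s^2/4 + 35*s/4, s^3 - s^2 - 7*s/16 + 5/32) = s - 5/4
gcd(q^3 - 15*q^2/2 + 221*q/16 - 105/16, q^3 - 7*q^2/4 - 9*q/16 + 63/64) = q^2 - 5*q/2 + 21/16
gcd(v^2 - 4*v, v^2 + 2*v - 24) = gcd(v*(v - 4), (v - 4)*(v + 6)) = v - 4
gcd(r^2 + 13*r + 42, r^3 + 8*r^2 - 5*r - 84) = r + 7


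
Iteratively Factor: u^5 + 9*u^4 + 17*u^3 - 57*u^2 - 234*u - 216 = (u + 2)*(u^4 + 7*u^3 + 3*u^2 - 63*u - 108) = (u + 2)*(u + 3)*(u^3 + 4*u^2 - 9*u - 36) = (u + 2)*(u + 3)*(u + 4)*(u^2 - 9) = (u + 2)*(u + 3)^2*(u + 4)*(u - 3)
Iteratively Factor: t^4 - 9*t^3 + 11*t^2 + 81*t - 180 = (t - 3)*(t^3 - 6*t^2 - 7*t + 60) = (t - 3)*(t + 3)*(t^2 - 9*t + 20) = (t - 5)*(t - 3)*(t + 3)*(t - 4)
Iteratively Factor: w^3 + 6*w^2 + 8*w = (w + 4)*(w^2 + 2*w) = w*(w + 4)*(w + 2)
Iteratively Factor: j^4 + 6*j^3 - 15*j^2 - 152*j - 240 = (j - 5)*(j^3 + 11*j^2 + 40*j + 48) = (j - 5)*(j + 4)*(j^2 + 7*j + 12) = (j - 5)*(j + 4)^2*(j + 3)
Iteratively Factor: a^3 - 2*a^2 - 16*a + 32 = (a + 4)*(a^2 - 6*a + 8) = (a - 4)*(a + 4)*(a - 2)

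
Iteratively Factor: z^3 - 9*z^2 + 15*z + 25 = (z - 5)*(z^2 - 4*z - 5) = (z - 5)^2*(z + 1)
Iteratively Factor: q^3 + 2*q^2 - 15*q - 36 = (q + 3)*(q^2 - q - 12) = (q - 4)*(q + 3)*(q + 3)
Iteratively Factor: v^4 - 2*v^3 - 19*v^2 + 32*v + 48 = (v + 4)*(v^3 - 6*v^2 + 5*v + 12) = (v - 4)*(v + 4)*(v^2 - 2*v - 3) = (v - 4)*(v - 3)*(v + 4)*(v + 1)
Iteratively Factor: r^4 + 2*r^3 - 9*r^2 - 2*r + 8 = (r - 2)*(r^3 + 4*r^2 - r - 4) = (r - 2)*(r - 1)*(r^2 + 5*r + 4) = (r - 2)*(r - 1)*(r + 4)*(r + 1)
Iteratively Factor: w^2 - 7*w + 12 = (w - 4)*(w - 3)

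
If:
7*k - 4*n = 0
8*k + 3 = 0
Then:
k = -3/8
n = -21/32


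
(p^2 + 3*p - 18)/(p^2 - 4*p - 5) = (-p^2 - 3*p + 18)/(-p^2 + 4*p + 5)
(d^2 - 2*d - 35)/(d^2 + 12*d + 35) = (d - 7)/(d + 7)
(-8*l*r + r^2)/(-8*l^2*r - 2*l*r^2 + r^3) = (8*l - r)/(8*l^2 + 2*l*r - r^2)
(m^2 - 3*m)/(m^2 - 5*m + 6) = m/(m - 2)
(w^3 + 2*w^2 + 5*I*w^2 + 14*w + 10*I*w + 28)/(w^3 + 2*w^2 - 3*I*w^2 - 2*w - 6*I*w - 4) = (w + 7*I)/(w - I)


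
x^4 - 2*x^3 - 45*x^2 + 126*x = x*(x - 6)*(x - 3)*(x + 7)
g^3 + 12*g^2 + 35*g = g*(g + 5)*(g + 7)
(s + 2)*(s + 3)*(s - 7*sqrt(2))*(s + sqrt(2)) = s^4 - 6*sqrt(2)*s^3 + 5*s^3 - 30*sqrt(2)*s^2 - 8*s^2 - 70*s - 36*sqrt(2)*s - 84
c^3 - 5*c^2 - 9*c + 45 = (c - 5)*(c - 3)*(c + 3)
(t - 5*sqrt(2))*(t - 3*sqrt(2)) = t^2 - 8*sqrt(2)*t + 30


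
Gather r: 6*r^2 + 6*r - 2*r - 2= 6*r^2 + 4*r - 2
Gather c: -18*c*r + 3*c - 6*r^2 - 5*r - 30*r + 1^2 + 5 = c*(3 - 18*r) - 6*r^2 - 35*r + 6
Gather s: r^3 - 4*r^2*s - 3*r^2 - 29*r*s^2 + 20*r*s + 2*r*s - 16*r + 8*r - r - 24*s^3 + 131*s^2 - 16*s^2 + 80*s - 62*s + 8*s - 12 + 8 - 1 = r^3 - 3*r^2 - 9*r - 24*s^3 + s^2*(115 - 29*r) + s*(-4*r^2 + 22*r + 26) - 5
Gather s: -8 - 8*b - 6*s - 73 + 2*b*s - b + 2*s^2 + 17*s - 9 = -9*b + 2*s^2 + s*(2*b + 11) - 90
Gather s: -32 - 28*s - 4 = -28*s - 36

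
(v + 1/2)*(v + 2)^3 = v^4 + 13*v^3/2 + 15*v^2 + 14*v + 4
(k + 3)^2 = k^2 + 6*k + 9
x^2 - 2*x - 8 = (x - 4)*(x + 2)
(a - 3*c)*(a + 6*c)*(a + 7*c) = a^3 + 10*a^2*c + 3*a*c^2 - 126*c^3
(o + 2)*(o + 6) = o^2 + 8*o + 12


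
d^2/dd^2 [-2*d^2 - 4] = -4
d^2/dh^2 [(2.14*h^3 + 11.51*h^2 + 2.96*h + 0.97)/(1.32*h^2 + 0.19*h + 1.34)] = (5.6843418860808e-14*h^4 - 2.87436400000001*h^3 - 108.743496*h^2 - 6.89872800000001*h + 36.466042)/(2.299968*h^6 + 0.993168*h^5 + 7.147404*h^4 + 2.023291*h^3 + 7.255698*h^2 + 1.023492*h + 2.406104)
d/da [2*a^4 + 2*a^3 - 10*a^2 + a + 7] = 8*a^3 + 6*a^2 - 20*a + 1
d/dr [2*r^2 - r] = 4*r - 1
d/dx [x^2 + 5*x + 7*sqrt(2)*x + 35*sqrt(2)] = 2*x + 5 + 7*sqrt(2)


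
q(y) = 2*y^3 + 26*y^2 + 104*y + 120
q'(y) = 6*y^2 + 52*y + 104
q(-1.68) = 9.18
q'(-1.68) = 33.57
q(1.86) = 416.26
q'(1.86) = 221.48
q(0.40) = 165.89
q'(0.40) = 125.76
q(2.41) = 549.65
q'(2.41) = 264.17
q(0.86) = 229.94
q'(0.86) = 153.16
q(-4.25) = -5.91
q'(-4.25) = -8.62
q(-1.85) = 3.92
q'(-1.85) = 28.34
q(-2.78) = -11.15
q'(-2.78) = 5.81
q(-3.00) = -12.00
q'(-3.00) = 2.00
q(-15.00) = -2340.00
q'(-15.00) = 674.00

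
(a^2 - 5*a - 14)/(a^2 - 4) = (a - 7)/(a - 2)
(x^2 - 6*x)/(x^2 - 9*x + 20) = x*(x - 6)/(x^2 - 9*x + 20)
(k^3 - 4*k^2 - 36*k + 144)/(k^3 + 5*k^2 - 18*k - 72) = (k - 6)/(k + 3)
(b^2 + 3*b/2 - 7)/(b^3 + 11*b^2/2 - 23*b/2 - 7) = (2*b + 7)/(2*b^2 + 15*b + 7)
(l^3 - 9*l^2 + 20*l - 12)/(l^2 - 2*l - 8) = (-l^3 + 9*l^2 - 20*l + 12)/(-l^2 + 2*l + 8)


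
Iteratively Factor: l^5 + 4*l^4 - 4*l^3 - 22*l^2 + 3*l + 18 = (l - 2)*(l^4 + 6*l^3 + 8*l^2 - 6*l - 9) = (l - 2)*(l - 1)*(l^3 + 7*l^2 + 15*l + 9) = (l - 2)*(l - 1)*(l + 1)*(l^2 + 6*l + 9) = (l - 2)*(l - 1)*(l + 1)*(l + 3)*(l + 3)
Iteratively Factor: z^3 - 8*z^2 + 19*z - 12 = (z - 1)*(z^2 - 7*z + 12) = (z - 4)*(z - 1)*(z - 3)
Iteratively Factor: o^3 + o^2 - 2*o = (o + 2)*(o^2 - o) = o*(o + 2)*(o - 1)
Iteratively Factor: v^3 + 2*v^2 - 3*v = (v + 3)*(v^2 - v) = (v - 1)*(v + 3)*(v)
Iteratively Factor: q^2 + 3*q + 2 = (q + 2)*(q + 1)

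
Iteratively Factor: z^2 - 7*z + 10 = (z - 2)*(z - 5)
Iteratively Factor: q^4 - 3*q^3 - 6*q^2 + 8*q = (q + 2)*(q^3 - 5*q^2 + 4*q) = q*(q + 2)*(q^2 - 5*q + 4) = q*(q - 1)*(q + 2)*(q - 4)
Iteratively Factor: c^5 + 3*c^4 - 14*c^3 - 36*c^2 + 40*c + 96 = (c + 2)*(c^4 + c^3 - 16*c^2 - 4*c + 48) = (c - 2)*(c + 2)*(c^3 + 3*c^2 - 10*c - 24) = (c - 3)*(c - 2)*(c + 2)*(c^2 + 6*c + 8) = (c - 3)*(c - 2)*(c + 2)^2*(c + 4)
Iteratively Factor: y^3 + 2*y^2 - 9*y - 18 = (y - 3)*(y^2 + 5*y + 6) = (y - 3)*(y + 2)*(y + 3)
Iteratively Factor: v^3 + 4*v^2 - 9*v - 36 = (v - 3)*(v^2 + 7*v + 12) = (v - 3)*(v + 4)*(v + 3)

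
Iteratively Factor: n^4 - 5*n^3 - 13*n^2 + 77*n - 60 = (n - 3)*(n^3 - 2*n^2 - 19*n + 20) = (n - 3)*(n + 4)*(n^2 - 6*n + 5) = (n - 5)*(n - 3)*(n + 4)*(n - 1)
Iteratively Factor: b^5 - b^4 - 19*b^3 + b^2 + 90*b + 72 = (b + 3)*(b^4 - 4*b^3 - 7*b^2 + 22*b + 24) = (b + 1)*(b + 3)*(b^3 - 5*b^2 - 2*b + 24) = (b + 1)*(b + 2)*(b + 3)*(b^2 - 7*b + 12) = (b - 3)*(b + 1)*(b + 2)*(b + 3)*(b - 4)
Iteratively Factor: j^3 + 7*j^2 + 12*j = (j)*(j^2 + 7*j + 12) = j*(j + 4)*(j + 3)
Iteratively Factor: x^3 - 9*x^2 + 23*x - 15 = (x - 1)*(x^2 - 8*x + 15) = (x - 3)*(x - 1)*(x - 5)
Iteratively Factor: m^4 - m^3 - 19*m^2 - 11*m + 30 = (m - 5)*(m^3 + 4*m^2 + m - 6) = (m - 5)*(m + 3)*(m^2 + m - 2) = (m - 5)*(m - 1)*(m + 3)*(m + 2)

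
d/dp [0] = 0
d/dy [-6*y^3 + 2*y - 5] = 2 - 18*y^2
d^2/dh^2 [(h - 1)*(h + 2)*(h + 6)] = 6*h + 14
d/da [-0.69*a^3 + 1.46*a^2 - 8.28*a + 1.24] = -2.07*a^2 + 2.92*a - 8.28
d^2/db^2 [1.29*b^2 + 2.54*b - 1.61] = 2.58000000000000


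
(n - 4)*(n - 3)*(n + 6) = n^3 - n^2 - 30*n + 72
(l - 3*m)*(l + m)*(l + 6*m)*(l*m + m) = l^4*m + 4*l^3*m^2 + l^3*m - 15*l^2*m^3 + 4*l^2*m^2 - 18*l*m^4 - 15*l*m^3 - 18*m^4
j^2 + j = j*(j + 1)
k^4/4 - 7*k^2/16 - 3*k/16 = k*(k/4 + 1/4)*(k - 3/2)*(k + 1/2)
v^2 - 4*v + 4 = (v - 2)^2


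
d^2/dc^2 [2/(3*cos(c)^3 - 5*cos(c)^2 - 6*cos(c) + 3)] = 2*((-15*cos(c) - 40*cos(2*c) + 27*cos(3*c))*(3*cos(c)^3 - 5*cos(c)^2 - 6*cos(c) + 3)/4 + 2*(-9*cos(c)^2 + 10*cos(c) + 6)^2*sin(c)^2)/(3*cos(c)^3 - 5*cos(c)^2 - 6*cos(c) + 3)^3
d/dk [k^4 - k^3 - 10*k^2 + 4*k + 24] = 4*k^3 - 3*k^2 - 20*k + 4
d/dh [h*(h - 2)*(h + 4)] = 3*h^2 + 4*h - 8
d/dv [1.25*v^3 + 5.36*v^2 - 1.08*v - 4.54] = 3.75*v^2 + 10.72*v - 1.08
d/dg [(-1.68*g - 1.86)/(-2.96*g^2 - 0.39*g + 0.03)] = (4.9728*g^2 + 0.6552*g - (1.68*g + 1.86)*(5.92*g + 0.39) - 0.0504)/(2.96*g^2 + 0.39*g - 0.03)^2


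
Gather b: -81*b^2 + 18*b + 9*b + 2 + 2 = -81*b^2 + 27*b + 4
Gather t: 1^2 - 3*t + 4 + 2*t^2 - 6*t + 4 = 2*t^2 - 9*t + 9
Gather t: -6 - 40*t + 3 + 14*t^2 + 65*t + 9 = 14*t^2 + 25*t + 6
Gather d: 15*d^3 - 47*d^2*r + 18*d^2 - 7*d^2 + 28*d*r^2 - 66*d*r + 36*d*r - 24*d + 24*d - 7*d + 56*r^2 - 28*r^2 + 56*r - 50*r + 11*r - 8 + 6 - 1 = 15*d^3 + d^2*(11 - 47*r) + d*(28*r^2 - 30*r - 7) + 28*r^2 + 17*r - 3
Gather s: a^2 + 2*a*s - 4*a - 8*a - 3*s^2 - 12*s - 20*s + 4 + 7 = a^2 - 12*a - 3*s^2 + s*(2*a - 32) + 11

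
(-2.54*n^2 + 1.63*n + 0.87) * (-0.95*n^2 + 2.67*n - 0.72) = 2.413*n^4 - 8.3303*n^3 + 5.3544*n^2 + 1.1493*n - 0.6264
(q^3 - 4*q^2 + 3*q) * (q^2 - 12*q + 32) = q^5 - 16*q^4 + 83*q^3 - 164*q^2 + 96*q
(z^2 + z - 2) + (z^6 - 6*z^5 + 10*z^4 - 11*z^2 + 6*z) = z^6 - 6*z^5 + 10*z^4 - 10*z^2 + 7*z - 2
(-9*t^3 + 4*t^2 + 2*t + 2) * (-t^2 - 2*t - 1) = 9*t^5 + 14*t^4 - t^3 - 10*t^2 - 6*t - 2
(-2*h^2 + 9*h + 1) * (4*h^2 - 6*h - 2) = -8*h^4 + 48*h^3 - 46*h^2 - 24*h - 2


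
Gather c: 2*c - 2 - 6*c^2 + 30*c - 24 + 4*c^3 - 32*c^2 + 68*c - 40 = 4*c^3 - 38*c^2 + 100*c - 66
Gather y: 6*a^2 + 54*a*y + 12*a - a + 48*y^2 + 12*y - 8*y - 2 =6*a^2 + 11*a + 48*y^2 + y*(54*a + 4) - 2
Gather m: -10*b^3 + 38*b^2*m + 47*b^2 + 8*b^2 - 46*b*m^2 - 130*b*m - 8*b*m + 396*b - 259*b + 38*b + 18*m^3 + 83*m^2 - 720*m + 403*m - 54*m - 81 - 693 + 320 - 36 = -10*b^3 + 55*b^2 + 175*b + 18*m^3 + m^2*(83 - 46*b) + m*(38*b^2 - 138*b - 371) - 490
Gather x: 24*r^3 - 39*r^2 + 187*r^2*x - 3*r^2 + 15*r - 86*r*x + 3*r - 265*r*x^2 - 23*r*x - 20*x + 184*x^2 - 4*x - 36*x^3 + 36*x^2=24*r^3 - 42*r^2 + 18*r - 36*x^3 + x^2*(220 - 265*r) + x*(187*r^2 - 109*r - 24)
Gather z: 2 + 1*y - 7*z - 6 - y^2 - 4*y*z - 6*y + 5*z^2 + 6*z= -y^2 - 5*y + 5*z^2 + z*(-4*y - 1) - 4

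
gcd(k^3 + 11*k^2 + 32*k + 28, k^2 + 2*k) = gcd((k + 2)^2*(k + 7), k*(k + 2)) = k + 2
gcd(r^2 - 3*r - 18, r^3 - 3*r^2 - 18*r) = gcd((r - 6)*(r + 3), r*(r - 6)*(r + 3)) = r^2 - 3*r - 18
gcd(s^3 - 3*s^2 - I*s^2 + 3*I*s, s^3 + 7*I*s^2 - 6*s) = s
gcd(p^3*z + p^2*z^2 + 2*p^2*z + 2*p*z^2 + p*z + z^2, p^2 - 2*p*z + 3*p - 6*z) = 1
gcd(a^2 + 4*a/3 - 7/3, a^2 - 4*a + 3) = a - 1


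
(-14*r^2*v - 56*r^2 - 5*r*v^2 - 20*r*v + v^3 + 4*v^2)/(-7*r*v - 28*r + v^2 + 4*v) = 2*r + v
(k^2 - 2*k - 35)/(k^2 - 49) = (k + 5)/(k + 7)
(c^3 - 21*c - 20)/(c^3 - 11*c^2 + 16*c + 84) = (c^3 - 21*c - 20)/(c^3 - 11*c^2 + 16*c + 84)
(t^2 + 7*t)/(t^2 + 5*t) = (t + 7)/(t + 5)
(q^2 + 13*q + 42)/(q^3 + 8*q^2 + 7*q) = (q + 6)/(q*(q + 1))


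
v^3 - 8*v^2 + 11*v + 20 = (v - 5)*(v - 4)*(v + 1)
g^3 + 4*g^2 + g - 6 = (g - 1)*(g + 2)*(g + 3)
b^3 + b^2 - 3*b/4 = b*(b - 1/2)*(b + 3/2)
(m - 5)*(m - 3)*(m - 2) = m^3 - 10*m^2 + 31*m - 30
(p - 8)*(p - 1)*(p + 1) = p^3 - 8*p^2 - p + 8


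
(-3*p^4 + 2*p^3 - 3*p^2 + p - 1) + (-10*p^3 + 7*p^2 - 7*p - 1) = -3*p^4 - 8*p^3 + 4*p^2 - 6*p - 2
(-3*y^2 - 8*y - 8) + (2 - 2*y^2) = -5*y^2 - 8*y - 6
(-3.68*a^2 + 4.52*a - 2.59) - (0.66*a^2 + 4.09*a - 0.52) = -4.34*a^2 + 0.43*a - 2.07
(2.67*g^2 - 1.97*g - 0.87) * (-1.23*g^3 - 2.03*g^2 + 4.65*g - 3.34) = -3.2841*g^5 - 2.997*g^4 + 17.4847*g^3 - 16.3122*g^2 + 2.5343*g + 2.9058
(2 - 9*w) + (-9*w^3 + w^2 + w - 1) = -9*w^3 + w^2 - 8*w + 1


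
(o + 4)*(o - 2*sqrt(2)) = o^2 - 2*sqrt(2)*o + 4*o - 8*sqrt(2)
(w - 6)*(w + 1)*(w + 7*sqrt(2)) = w^3 - 5*w^2 + 7*sqrt(2)*w^2 - 35*sqrt(2)*w - 6*w - 42*sqrt(2)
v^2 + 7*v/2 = v*(v + 7/2)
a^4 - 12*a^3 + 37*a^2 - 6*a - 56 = (a - 7)*(a - 4)*(a - 2)*(a + 1)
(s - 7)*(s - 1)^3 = s^4 - 10*s^3 + 24*s^2 - 22*s + 7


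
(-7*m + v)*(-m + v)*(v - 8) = 7*m^2*v - 56*m^2 - 8*m*v^2 + 64*m*v + v^3 - 8*v^2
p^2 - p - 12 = (p - 4)*(p + 3)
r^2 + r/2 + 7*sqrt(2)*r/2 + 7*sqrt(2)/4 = (r + 1/2)*(r + 7*sqrt(2)/2)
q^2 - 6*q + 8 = (q - 4)*(q - 2)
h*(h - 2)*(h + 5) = h^3 + 3*h^2 - 10*h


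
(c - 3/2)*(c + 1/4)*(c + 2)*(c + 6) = c^4 + 27*c^3/4 + 13*c^2/8 - 18*c - 9/2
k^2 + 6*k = k*(k + 6)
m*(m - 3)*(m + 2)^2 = m^4 + m^3 - 8*m^2 - 12*m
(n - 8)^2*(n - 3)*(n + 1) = n^4 - 18*n^3 + 93*n^2 - 80*n - 192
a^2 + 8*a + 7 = (a + 1)*(a + 7)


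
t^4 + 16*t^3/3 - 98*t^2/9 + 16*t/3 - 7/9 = (t - 1)*(t - 1/3)^2*(t + 7)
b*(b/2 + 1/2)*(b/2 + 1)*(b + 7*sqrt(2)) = b^4/4 + 3*b^3/4 + 7*sqrt(2)*b^3/4 + b^2/2 + 21*sqrt(2)*b^2/4 + 7*sqrt(2)*b/2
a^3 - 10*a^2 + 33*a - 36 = (a - 4)*(a - 3)^2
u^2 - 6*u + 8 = (u - 4)*(u - 2)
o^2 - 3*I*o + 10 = (o - 5*I)*(o + 2*I)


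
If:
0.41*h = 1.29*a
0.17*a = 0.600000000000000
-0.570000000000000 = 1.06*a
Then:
No Solution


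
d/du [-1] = 0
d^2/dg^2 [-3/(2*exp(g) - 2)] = 3*(exp(g) + 1)*exp(g)/(2*(1 - exp(g))^3)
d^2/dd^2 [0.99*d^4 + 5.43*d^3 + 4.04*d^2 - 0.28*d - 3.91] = 11.88*d^2 + 32.58*d + 8.08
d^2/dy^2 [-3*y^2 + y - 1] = -6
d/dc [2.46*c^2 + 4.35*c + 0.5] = 4.92*c + 4.35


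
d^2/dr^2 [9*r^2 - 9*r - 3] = 18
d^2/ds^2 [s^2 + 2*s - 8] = 2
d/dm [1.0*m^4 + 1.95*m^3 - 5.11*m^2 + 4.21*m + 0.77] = 4.0*m^3 + 5.85*m^2 - 10.22*m + 4.21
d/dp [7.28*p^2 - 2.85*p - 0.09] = 14.56*p - 2.85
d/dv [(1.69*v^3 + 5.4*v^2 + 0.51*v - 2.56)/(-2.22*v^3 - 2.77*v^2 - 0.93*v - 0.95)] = (-1.77635683940025e-15*v^5 + 7.3067*v^4 - 0.878999999999998*v^3 - 25.4754*v^2 - 24.4424*v - 2.8653)/(4.9284*v^6 + 12.2988*v^5 + 11.8021*v^4 + 9.3702*v^3 + 6.1279*v^2 + 1.767*v + 0.9025)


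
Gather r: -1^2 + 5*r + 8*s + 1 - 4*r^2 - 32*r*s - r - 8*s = -4*r^2 + r*(4 - 32*s)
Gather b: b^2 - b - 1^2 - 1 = b^2 - b - 2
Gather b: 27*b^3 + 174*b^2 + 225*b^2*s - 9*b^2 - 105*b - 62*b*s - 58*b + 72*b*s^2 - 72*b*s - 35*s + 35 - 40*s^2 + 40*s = 27*b^3 + b^2*(225*s + 165) + b*(72*s^2 - 134*s - 163) - 40*s^2 + 5*s + 35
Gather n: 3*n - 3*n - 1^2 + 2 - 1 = 0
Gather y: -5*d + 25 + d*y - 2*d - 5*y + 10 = -7*d + y*(d - 5) + 35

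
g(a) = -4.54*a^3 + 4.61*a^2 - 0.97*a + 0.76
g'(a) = -13.62*a^2 + 9.22*a - 0.97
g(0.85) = 0.48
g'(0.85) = -2.97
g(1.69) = -9.63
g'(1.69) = -24.29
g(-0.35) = 1.86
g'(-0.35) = -5.87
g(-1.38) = 22.81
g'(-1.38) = -39.63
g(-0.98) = 10.41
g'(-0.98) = -23.09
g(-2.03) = 59.71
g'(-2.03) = -75.81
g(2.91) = -74.90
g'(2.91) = -89.48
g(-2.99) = 166.23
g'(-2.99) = -150.30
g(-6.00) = 1153.18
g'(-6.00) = -546.61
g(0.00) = 0.76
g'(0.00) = -0.97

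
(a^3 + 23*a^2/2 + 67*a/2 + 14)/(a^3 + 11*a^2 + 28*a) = (a + 1/2)/a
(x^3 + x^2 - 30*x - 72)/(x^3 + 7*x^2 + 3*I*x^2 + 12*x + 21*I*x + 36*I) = (x - 6)/(x + 3*I)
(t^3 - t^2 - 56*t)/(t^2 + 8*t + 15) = t*(t^2 - t - 56)/(t^2 + 8*t + 15)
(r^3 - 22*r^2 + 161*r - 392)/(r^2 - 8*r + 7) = (r^2 - 15*r + 56)/(r - 1)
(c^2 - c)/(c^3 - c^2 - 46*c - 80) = c*(1 - c)/(-c^3 + c^2 + 46*c + 80)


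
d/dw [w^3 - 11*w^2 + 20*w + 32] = 3*w^2 - 22*w + 20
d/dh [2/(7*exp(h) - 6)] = -14*exp(h)/(7*exp(h) - 6)^2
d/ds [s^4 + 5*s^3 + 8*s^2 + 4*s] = 4*s^3 + 15*s^2 + 16*s + 4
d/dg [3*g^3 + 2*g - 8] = 9*g^2 + 2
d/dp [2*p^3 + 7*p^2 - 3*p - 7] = 6*p^2 + 14*p - 3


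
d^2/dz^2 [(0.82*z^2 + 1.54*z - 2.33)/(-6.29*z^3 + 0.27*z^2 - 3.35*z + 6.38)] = (-64.885124*z^6 - 365.572284*z^5 + 1225.576308*z^4 - 460.815012*z^3 - 437.532192*z^2 + 564.29211*z - 88.314522)/(248.858189*z^9 - 32.046921*z^8 + 398.994828*z^7 - 791.412387*z^6 + 277.512144*z^5 - 817.102551*z^4 + 840.311663*z^3 - 247.769214*z^2 + 409.07922*z - 259.694072)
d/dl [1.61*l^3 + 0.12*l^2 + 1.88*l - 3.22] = 4.83*l^2 + 0.24*l + 1.88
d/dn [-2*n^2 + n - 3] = 1 - 4*n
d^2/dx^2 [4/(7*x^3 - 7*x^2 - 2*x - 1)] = 8*(7*(1 - 3*x)*(-7*x^3 + 7*x^2 + 2*x + 1) - (-21*x^2 + 14*x + 2)^2)/(-7*x^3 + 7*x^2 + 2*x + 1)^3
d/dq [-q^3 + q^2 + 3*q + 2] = -3*q^2 + 2*q + 3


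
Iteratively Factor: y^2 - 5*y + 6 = (y - 2)*(y - 3)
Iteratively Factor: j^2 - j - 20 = (j - 5)*(j + 4)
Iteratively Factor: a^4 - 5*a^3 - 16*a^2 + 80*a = (a - 4)*(a^3 - a^2 - 20*a) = a*(a - 4)*(a^2 - a - 20) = a*(a - 5)*(a - 4)*(a + 4)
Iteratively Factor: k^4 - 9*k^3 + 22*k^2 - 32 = (k + 1)*(k^3 - 10*k^2 + 32*k - 32) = (k - 4)*(k + 1)*(k^2 - 6*k + 8) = (k - 4)^2*(k + 1)*(k - 2)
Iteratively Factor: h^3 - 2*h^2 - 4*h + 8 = (h + 2)*(h^2 - 4*h + 4) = (h - 2)*(h + 2)*(h - 2)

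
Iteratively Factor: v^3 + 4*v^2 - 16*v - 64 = (v + 4)*(v^2 - 16) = (v + 4)^2*(v - 4)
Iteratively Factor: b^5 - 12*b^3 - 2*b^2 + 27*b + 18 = (b - 3)*(b^4 + 3*b^3 - 3*b^2 - 11*b - 6) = (b - 3)*(b - 2)*(b^3 + 5*b^2 + 7*b + 3) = (b - 3)*(b - 2)*(b + 1)*(b^2 + 4*b + 3) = (b - 3)*(b - 2)*(b + 1)^2*(b + 3)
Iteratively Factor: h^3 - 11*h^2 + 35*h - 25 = (h - 5)*(h^2 - 6*h + 5) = (h - 5)^2*(h - 1)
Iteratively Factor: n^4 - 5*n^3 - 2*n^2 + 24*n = (n - 4)*(n^3 - n^2 - 6*n) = (n - 4)*(n + 2)*(n^2 - 3*n) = (n - 4)*(n - 3)*(n + 2)*(n)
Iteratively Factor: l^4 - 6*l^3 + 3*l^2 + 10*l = (l + 1)*(l^3 - 7*l^2 + 10*l) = (l - 2)*(l + 1)*(l^2 - 5*l) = (l - 5)*(l - 2)*(l + 1)*(l)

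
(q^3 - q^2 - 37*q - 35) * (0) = 0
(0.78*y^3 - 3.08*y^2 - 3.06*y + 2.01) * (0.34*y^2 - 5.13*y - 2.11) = 0.2652*y^5 - 5.0486*y^4 + 13.1142*y^3 + 22.88*y^2 - 3.8547*y - 4.2411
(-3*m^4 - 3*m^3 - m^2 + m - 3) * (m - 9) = -3*m^5 + 24*m^4 + 26*m^3 + 10*m^2 - 12*m + 27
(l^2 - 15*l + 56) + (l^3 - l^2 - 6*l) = l^3 - 21*l + 56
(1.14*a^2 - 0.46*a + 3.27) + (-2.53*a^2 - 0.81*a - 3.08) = -1.39*a^2 - 1.27*a + 0.19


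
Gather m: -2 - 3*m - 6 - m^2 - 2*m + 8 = -m^2 - 5*m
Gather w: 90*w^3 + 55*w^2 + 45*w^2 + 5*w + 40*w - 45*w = 90*w^3 + 100*w^2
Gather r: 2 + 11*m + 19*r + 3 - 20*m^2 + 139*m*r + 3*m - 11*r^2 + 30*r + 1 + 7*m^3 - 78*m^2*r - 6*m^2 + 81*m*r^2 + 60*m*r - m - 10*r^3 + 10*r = 7*m^3 - 26*m^2 + 13*m - 10*r^3 + r^2*(81*m - 11) + r*(-78*m^2 + 199*m + 59) + 6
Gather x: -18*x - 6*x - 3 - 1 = -24*x - 4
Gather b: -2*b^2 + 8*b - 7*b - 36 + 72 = -2*b^2 + b + 36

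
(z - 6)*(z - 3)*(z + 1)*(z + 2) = z^4 - 6*z^3 - 7*z^2 + 36*z + 36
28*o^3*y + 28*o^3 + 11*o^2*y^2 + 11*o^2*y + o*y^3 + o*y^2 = (4*o + y)*(7*o + y)*(o*y + o)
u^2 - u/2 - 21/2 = (u - 7/2)*(u + 3)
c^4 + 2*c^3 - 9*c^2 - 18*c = c*(c - 3)*(c + 2)*(c + 3)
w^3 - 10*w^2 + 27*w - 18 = (w - 6)*(w - 3)*(w - 1)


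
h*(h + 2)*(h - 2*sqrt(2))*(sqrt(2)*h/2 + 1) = sqrt(2)*h^4/2 - h^3 + sqrt(2)*h^3 - 2*sqrt(2)*h^2 - 2*h^2 - 4*sqrt(2)*h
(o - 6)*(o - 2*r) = o^2 - 2*o*r - 6*o + 12*r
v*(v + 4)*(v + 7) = v^3 + 11*v^2 + 28*v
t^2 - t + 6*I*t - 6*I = (t - 1)*(t + 6*I)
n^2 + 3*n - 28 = (n - 4)*(n + 7)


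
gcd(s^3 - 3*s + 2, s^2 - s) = s - 1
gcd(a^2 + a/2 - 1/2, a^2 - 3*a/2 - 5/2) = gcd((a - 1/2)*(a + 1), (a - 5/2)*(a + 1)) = a + 1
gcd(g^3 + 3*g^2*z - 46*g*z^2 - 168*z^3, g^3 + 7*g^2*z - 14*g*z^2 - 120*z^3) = g + 6*z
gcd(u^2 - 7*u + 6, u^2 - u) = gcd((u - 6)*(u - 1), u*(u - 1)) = u - 1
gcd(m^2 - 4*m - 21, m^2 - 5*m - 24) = m + 3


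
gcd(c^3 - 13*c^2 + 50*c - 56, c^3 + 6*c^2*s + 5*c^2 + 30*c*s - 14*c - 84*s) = c - 2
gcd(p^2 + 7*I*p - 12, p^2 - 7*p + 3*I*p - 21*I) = p + 3*I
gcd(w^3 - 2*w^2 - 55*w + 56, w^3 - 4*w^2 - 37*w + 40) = w^2 - 9*w + 8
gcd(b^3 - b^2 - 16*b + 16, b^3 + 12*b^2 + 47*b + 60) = b + 4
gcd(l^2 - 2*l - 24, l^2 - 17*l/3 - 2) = l - 6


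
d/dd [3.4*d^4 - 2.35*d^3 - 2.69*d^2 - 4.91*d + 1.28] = 13.6*d^3 - 7.05*d^2 - 5.38*d - 4.91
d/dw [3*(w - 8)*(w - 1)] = 6*w - 27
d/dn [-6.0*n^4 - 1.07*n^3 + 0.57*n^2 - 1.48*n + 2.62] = -24.0*n^3 - 3.21*n^2 + 1.14*n - 1.48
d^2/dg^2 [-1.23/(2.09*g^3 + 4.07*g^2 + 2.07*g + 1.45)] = ((15.4242*g + 10.0122)*(2.09*g^3 + 4.07*g^2 + 2.07*g + 1.45) - 1.23*(6.27*g^2 + 8.14*g + 2.07)*(12.54*g^2 + 16.28*g + 4.14))/(2.09*g^3 + 4.07*g^2 + 2.07*g + 1.45)^3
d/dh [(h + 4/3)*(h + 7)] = 2*h + 25/3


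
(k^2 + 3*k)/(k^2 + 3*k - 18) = k*(k + 3)/(k^2 + 3*k - 18)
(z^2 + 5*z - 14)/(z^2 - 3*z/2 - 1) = 2*(z + 7)/(2*z + 1)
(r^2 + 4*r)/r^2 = (r + 4)/r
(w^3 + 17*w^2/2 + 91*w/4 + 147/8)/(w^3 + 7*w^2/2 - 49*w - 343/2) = (w^2 + 5*w + 21/4)/(w^2 - 49)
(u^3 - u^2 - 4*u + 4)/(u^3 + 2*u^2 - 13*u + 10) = (u + 2)/(u + 5)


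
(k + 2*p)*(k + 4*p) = k^2 + 6*k*p + 8*p^2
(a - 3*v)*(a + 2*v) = a^2 - a*v - 6*v^2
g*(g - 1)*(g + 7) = g^3 + 6*g^2 - 7*g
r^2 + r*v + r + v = (r + 1)*(r + v)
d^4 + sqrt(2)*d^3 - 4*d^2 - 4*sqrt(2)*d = d*(d - 2)*(d + 2)*(d + sqrt(2))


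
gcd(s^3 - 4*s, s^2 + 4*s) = s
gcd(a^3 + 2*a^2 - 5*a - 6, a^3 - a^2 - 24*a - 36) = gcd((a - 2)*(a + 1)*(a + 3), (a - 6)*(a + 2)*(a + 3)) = a + 3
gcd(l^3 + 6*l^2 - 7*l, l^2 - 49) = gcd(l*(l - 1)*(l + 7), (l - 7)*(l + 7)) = l + 7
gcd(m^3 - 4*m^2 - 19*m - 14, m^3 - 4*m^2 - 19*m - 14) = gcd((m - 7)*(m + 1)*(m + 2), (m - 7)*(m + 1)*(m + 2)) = m^3 - 4*m^2 - 19*m - 14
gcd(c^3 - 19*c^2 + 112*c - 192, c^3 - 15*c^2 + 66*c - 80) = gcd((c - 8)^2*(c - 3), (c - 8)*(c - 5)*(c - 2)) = c - 8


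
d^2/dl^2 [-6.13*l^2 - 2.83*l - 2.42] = -12.2600000000000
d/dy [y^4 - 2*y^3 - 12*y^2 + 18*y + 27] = 4*y^3 - 6*y^2 - 24*y + 18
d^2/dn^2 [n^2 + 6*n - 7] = 2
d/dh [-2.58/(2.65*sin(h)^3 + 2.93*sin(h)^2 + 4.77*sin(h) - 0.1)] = (20.511*sin(h)^2 + 15.1188*sin(h) + 12.3066)*cos(h)/(2.65*sin(h)^3 + 2.93*sin(h)^2 + 4.77*sin(h) - 0.1)^2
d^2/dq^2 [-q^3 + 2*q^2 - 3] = 4 - 6*q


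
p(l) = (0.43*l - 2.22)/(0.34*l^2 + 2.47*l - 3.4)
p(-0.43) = 0.55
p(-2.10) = 0.44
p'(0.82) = 3.93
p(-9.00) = -3.19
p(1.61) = -1.05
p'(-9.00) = -5.87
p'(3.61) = 0.08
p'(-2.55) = -0.01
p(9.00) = 0.04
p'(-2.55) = -0.01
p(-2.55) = 0.44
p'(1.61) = 2.86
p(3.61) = -0.07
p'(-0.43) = 0.17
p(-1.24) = 0.46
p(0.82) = 1.63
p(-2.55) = 0.44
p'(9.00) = 0.00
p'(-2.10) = 0.00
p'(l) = (-0.68*l - 2.47)*(0.43*l - 2.22)/(0.34*l^2 + 2.47*l - 3.4)^2 + 0.43/(0.34*l^2 + 2.47*l - 3.4)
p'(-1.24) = 0.05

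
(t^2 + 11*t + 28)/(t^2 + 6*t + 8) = (t + 7)/(t + 2)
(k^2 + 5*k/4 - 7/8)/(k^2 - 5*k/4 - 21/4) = (k - 1/2)/(k - 3)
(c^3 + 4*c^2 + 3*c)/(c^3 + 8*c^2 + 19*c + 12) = c/(c + 4)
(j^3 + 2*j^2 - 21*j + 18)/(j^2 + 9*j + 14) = (j^3 + 2*j^2 - 21*j + 18)/(j^2 + 9*j + 14)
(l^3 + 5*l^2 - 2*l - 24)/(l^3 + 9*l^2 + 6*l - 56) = (l + 3)/(l + 7)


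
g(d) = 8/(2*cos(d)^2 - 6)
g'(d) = 32*sin(d)*cos(d)/(2*cos(d)^2 - 6)^2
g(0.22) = -1.95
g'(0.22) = 0.41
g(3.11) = -2.00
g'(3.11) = -0.06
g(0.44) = -1.83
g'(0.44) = 0.65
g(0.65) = -1.69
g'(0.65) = 0.69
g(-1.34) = -1.36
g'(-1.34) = -0.21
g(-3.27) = -1.98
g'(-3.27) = -0.25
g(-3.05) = -1.99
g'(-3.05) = 0.18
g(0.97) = -1.49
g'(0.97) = 0.52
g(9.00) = -1.84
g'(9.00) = -0.64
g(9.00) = -1.84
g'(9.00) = -0.64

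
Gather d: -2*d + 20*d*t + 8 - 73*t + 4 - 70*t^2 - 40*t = d*(20*t - 2) - 70*t^2 - 113*t + 12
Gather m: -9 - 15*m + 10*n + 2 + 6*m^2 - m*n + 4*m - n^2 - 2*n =6*m^2 + m*(-n - 11) - n^2 + 8*n - 7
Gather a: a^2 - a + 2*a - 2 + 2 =a^2 + a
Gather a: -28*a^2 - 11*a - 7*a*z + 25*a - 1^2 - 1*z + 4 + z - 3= -28*a^2 + a*(14 - 7*z)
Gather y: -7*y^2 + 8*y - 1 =-7*y^2 + 8*y - 1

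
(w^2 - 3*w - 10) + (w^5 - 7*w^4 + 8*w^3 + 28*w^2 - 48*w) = w^5 - 7*w^4 + 8*w^3 + 29*w^2 - 51*w - 10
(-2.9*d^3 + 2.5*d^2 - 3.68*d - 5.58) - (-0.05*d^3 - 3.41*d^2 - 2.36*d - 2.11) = -2.85*d^3 + 5.91*d^2 - 1.32*d - 3.47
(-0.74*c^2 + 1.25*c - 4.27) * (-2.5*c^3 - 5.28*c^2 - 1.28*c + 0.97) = 1.85*c^5 + 0.7822*c^4 + 5.0222*c^3 + 20.2278*c^2 + 6.6781*c - 4.1419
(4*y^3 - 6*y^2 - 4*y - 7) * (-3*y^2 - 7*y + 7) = -12*y^5 - 10*y^4 + 82*y^3 + 7*y^2 + 21*y - 49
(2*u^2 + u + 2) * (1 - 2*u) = -4*u^3 - 3*u + 2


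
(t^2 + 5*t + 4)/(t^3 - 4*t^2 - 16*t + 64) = (t + 1)/(t^2 - 8*t + 16)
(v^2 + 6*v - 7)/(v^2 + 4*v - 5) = (v + 7)/(v + 5)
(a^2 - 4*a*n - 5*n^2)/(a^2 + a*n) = (a - 5*n)/a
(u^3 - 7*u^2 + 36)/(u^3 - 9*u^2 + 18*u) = (u + 2)/u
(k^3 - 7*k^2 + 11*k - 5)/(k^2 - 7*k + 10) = (k^2 - 2*k + 1)/(k - 2)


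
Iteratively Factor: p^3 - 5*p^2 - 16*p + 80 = (p + 4)*(p^2 - 9*p + 20) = (p - 5)*(p + 4)*(p - 4)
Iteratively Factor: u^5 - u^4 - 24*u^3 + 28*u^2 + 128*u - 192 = (u - 2)*(u^4 + u^3 - 22*u^2 - 16*u + 96) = (u - 4)*(u - 2)*(u^3 + 5*u^2 - 2*u - 24) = (u - 4)*(u - 2)*(u + 3)*(u^2 + 2*u - 8) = (u - 4)*(u - 2)*(u + 3)*(u + 4)*(u - 2)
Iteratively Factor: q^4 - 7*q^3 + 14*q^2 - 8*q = (q)*(q^3 - 7*q^2 + 14*q - 8) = q*(q - 2)*(q^2 - 5*q + 4) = q*(q - 4)*(q - 2)*(q - 1)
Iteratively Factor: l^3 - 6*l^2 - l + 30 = (l - 3)*(l^2 - 3*l - 10) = (l - 3)*(l + 2)*(l - 5)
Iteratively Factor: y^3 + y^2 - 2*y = (y)*(y^2 + y - 2) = y*(y - 1)*(y + 2)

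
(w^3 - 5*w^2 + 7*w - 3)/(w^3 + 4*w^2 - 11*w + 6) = (w - 3)/(w + 6)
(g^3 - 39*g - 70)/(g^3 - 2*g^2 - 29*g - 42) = (g + 5)/(g + 3)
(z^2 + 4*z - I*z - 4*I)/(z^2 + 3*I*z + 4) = (z + 4)/(z + 4*I)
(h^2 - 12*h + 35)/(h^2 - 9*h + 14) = (h - 5)/(h - 2)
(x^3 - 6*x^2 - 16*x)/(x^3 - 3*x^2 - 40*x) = (x + 2)/(x + 5)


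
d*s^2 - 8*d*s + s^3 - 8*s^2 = s*(d + s)*(s - 8)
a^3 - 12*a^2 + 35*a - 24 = (a - 8)*(a - 3)*(a - 1)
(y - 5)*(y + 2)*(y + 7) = y^3 + 4*y^2 - 31*y - 70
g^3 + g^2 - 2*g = g*(g - 1)*(g + 2)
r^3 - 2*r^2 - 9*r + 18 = (r - 3)*(r - 2)*(r + 3)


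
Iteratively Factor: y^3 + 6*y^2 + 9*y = (y + 3)*(y^2 + 3*y) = (y + 3)^2*(y)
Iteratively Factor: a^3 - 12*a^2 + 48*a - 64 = (a - 4)*(a^2 - 8*a + 16) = (a - 4)^2*(a - 4)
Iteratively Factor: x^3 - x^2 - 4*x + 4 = (x - 2)*(x^2 + x - 2) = (x - 2)*(x - 1)*(x + 2)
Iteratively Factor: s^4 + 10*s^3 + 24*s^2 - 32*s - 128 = (s + 4)*(s^3 + 6*s^2 - 32) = (s - 2)*(s + 4)*(s^2 + 8*s + 16) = (s - 2)*(s + 4)^2*(s + 4)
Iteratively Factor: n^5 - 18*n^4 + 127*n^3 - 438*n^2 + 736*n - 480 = (n - 4)*(n^4 - 14*n^3 + 71*n^2 - 154*n + 120) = (n - 4)*(n - 2)*(n^3 - 12*n^2 + 47*n - 60) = (n - 4)^2*(n - 2)*(n^2 - 8*n + 15) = (n - 4)^2*(n - 3)*(n - 2)*(n - 5)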